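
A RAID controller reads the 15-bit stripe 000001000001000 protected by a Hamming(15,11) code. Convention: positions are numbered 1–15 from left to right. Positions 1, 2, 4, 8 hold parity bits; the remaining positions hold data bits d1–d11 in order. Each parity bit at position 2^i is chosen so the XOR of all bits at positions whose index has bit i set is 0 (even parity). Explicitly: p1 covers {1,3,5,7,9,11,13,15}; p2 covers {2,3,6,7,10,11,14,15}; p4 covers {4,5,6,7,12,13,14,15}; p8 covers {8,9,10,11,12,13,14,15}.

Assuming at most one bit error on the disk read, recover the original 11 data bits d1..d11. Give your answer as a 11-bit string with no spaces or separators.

00100101000

s1 (pos 1,3,5,7,9,11,13,15): 0⊕0⊕0⊕0⊕0⊕0⊕0⊕0 = 0
s2 (pos 2,3,6,7,10,11,14,15): 0⊕0⊕1⊕0⊕0⊕0⊕0⊕0 = 1
s4 (pos 4,5,6,7,12,13,14,15): 0⊕0⊕1⊕0⊕1⊕0⊕0⊕0 = 0
s8 (pos 8,9,10,11,12,13,14,15): 0⊕0⊕0⊕0⊕1⊕0⊕0⊕0 = 1
Syndrome s8…s1 = 1010 → error at position 10.
Flip position 10: 000001000001000 → 000001000101000
Read data bits from positions 3,5,6,7,9,10,11,12,13,14,15: 00100101000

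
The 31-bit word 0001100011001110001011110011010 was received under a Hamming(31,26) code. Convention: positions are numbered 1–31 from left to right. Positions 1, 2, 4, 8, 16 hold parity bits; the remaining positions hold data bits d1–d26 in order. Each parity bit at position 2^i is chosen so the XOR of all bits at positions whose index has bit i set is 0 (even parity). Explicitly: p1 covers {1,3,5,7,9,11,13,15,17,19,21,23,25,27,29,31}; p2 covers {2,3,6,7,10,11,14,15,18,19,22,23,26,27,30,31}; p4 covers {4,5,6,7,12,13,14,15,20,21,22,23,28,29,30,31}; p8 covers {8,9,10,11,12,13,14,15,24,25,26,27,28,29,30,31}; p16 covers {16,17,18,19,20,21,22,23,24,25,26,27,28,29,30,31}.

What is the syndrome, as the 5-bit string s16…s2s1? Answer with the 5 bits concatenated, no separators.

s1 (pos 1,3,5,7,9,11,13,15,17,19,21,23,25,27,29,31): 0⊕0⊕1⊕0⊕1⊕0⊕1⊕1⊕0⊕1⊕1⊕1⊕0⊕1⊕0⊕0 = 0
s2 (pos 2,3,6,7,10,11,14,15,18,19,22,23,26,27,30,31): 0⊕0⊕0⊕0⊕1⊕0⊕1⊕1⊕0⊕1⊕1⊕1⊕0⊕1⊕1⊕0 = 0
s4 (pos 4,5,6,7,12,13,14,15,20,21,22,23,28,29,30,31): 1⊕1⊕0⊕0⊕0⊕1⊕1⊕1⊕0⊕1⊕1⊕1⊕1⊕0⊕1⊕0 = 0
s8 (pos 8,9,10,11,12,13,14,15,24,25,26,27,28,29,30,31): 0⊕1⊕1⊕0⊕0⊕1⊕1⊕1⊕1⊕0⊕0⊕1⊕1⊕0⊕1⊕0 = 1
s16 (pos 16,17,18,19,20,21,22,23,24,25,26,27,28,29,30,31): 0⊕0⊕0⊕1⊕0⊕1⊕1⊕1⊕1⊕0⊕0⊕1⊕1⊕0⊕1⊕0 = 0
Syndrome s16…s1 = 01000 → error at position 8.

01000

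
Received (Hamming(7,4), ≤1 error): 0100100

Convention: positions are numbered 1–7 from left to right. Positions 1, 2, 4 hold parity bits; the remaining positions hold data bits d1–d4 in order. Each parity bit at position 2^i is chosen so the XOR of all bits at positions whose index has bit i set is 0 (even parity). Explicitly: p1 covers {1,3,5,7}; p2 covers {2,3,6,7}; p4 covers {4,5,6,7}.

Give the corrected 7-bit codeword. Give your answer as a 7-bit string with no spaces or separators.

s1 (pos 1,3,5,7): 0⊕0⊕1⊕0 = 1
s2 (pos 2,3,6,7): 1⊕0⊕0⊕0 = 1
s4 (pos 4,5,6,7): 0⊕1⊕0⊕0 = 1
Syndrome s4…s1 = 111 → error at position 7.
Flip position 7: 0100100 → 0100101

0100101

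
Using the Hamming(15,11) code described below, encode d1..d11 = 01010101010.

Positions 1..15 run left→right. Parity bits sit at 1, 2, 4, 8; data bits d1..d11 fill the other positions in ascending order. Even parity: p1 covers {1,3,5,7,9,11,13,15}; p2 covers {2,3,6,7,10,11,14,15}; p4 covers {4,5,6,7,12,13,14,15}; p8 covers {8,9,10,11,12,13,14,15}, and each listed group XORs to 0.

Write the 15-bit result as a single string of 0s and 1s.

010010110101010

Place data at non-parity positions: p1 p2 0 p4 1 0 1 p8 0 1 0 1 0 1 0
p1 (pos 1,3,5,7,9,11,13,15): XOR of data positions = 0⊕1⊕1⊕0⊕0⊕0⊕0 = 0
p2 (pos 2,3,6,7,10,11,14,15): XOR of data positions = 0⊕0⊕1⊕1⊕0⊕1⊕0 = 1
p4 (pos 4,5,6,7,12,13,14,15): XOR of data positions = 1⊕0⊕1⊕1⊕0⊕1⊕0 = 0
p8 (pos 8,9,10,11,12,13,14,15): XOR of data positions = 0⊕1⊕0⊕1⊕0⊕1⊕0 = 1
Codeword: 010010110101010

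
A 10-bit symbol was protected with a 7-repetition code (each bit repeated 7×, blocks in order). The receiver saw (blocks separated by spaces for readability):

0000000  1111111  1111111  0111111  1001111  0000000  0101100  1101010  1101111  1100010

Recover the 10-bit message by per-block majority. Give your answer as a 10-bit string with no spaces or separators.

0111100110

Block 1 (0000000): 0 ones → 0
Block 2 (1111111): 7 ones → 1
Block 3 (1111111): 7 ones → 1
Block 4 (0111111): 6 ones → 1
Block 5 (1001111): 5 ones → 1
Block 6 (0000000): 0 ones → 0
Block 7 (0101100): 3 ones → 0
Block 8 (1101010): 4 ones → 1
Block 9 (1101111): 6 ones → 1
Block 10 (1100010): 3 ones → 0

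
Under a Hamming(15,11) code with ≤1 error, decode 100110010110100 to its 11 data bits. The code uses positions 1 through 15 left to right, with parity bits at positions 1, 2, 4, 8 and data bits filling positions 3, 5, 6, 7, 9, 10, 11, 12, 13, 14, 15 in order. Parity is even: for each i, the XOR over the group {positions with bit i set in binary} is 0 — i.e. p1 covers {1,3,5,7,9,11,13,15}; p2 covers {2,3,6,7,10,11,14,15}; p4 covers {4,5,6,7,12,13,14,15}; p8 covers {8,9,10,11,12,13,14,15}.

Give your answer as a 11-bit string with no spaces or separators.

01000110100

s1 (pos 1,3,5,7,9,11,13,15): 1⊕0⊕1⊕0⊕0⊕1⊕1⊕0 = 0
s2 (pos 2,3,6,7,10,11,14,15): 0⊕0⊕0⊕0⊕1⊕1⊕0⊕0 = 0
s4 (pos 4,5,6,7,12,13,14,15): 1⊕1⊕0⊕0⊕0⊕1⊕0⊕0 = 1
s8 (pos 8,9,10,11,12,13,14,15): 1⊕0⊕1⊕1⊕0⊕1⊕0⊕0 = 0
Syndrome s8…s1 = 0100 → error at position 4.
Flip position 4: 100110010110100 → 100010010110100
Read data bits from positions 3,5,6,7,9,10,11,12,13,14,15: 01000110100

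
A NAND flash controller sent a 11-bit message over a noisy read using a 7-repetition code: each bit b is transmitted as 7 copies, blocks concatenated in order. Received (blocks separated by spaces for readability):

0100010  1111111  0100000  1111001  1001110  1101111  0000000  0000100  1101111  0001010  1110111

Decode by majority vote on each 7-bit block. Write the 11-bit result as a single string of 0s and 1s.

Block 1 (0100010): 2 ones → 0
Block 2 (1111111): 7 ones → 1
Block 3 (0100000): 1 one → 0
Block 4 (1111001): 5 ones → 1
Block 5 (1001110): 4 ones → 1
Block 6 (1101111): 6 ones → 1
Block 7 (0000000): 0 ones → 0
Block 8 (0000100): 1 one → 0
Block 9 (1101111): 6 ones → 1
Block 10 (0001010): 2 ones → 0
Block 11 (1110111): 6 ones → 1

01011100101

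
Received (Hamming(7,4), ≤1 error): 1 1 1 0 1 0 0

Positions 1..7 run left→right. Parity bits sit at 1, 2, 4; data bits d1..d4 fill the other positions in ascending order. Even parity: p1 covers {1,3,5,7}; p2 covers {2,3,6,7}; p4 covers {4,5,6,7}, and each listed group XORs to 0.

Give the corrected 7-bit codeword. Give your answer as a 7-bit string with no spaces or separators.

1110000

s1 (pos 1,3,5,7): 1⊕1⊕1⊕0 = 1
s2 (pos 2,3,6,7): 1⊕1⊕0⊕0 = 0
s4 (pos 4,5,6,7): 0⊕1⊕0⊕0 = 1
Syndrome s4…s1 = 101 → error at position 5.
Flip position 5: 1110100 → 1110000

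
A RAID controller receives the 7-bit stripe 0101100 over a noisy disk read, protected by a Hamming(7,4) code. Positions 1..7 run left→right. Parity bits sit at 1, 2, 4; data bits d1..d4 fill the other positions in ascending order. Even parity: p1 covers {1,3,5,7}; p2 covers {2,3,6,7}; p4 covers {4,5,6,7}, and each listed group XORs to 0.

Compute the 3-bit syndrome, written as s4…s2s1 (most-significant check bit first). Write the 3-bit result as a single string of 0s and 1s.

s1 (pos 1,3,5,7): 0⊕0⊕1⊕0 = 1
s2 (pos 2,3,6,7): 1⊕0⊕0⊕0 = 1
s4 (pos 4,5,6,7): 1⊕1⊕0⊕0 = 0
Syndrome s4…s1 = 011 → error at position 3.

011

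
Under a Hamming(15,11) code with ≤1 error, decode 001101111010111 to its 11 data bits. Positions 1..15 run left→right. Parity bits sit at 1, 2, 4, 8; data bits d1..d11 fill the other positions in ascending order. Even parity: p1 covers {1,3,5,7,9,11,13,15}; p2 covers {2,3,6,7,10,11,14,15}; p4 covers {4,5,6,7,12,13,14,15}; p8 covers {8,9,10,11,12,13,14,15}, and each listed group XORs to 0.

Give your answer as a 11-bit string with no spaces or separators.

s1 (pos 1,3,5,7,9,11,13,15): 0⊕1⊕0⊕1⊕1⊕1⊕1⊕1 = 0
s2 (pos 2,3,6,7,10,11,14,15): 0⊕1⊕1⊕1⊕0⊕1⊕1⊕1 = 0
s4 (pos 4,5,6,7,12,13,14,15): 1⊕0⊕1⊕1⊕0⊕1⊕1⊕1 = 0
s8 (pos 8,9,10,11,12,13,14,15): 1⊕1⊕0⊕1⊕0⊕1⊕1⊕1 = 0
Syndrome s8…s1 = 0000 → no error.
Read data bits from positions 3,5,6,7,9,10,11,12,13,14,15: 10111010111

10111010111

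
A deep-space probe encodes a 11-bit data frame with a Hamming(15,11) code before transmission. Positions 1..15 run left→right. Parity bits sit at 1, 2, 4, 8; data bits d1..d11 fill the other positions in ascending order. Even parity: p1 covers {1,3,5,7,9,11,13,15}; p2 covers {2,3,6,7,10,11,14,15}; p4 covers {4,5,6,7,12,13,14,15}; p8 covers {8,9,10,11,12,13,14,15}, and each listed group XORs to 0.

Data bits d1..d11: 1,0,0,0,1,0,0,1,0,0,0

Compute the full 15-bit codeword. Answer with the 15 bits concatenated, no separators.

011100001001000

Place data at non-parity positions: p1 p2 1 p4 0 0 0 p8 1 0 0 1 0 0 0
p1 (pos 1,3,5,7,9,11,13,15): XOR of data positions = 1⊕0⊕0⊕1⊕0⊕0⊕0 = 0
p2 (pos 2,3,6,7,10,11,14,15): XOR of data positions = 1⊕0⊕0⊕0⊕0⊕0⊕0 = 1
p4 (pos 4,5,6,7,12,13,14,15): XOR of data positions = 0⊕0⊕0⊕1⊕0⊕0⊕0 = 1
p8 (pos 8,9,10,11,12,13,14,15): XOR of data positions = 1⊕0⊕0⊕1⊕0⊕0⊕0 = 0
Codeword: 011100001001000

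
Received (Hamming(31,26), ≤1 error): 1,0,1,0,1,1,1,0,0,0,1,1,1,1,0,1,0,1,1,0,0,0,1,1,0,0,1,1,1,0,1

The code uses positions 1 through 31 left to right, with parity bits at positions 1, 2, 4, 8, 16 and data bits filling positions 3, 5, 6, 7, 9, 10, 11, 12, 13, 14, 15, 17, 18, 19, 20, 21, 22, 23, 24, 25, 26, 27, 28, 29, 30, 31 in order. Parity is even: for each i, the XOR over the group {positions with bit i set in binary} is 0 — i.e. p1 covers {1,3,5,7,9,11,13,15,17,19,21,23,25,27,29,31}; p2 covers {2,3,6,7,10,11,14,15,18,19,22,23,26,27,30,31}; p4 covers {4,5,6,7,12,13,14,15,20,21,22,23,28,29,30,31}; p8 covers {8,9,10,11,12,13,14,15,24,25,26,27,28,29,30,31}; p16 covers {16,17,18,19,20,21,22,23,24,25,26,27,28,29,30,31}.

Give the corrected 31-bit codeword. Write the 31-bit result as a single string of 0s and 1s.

s1 (pos 1,3,5,7,9,11,13,15,17,19,21,23,25,27,29,31): 1⊕1⊕1⊕1⊕0⊕1⊕1⊕0⊕0⊕1⊕0⊕1⊕0⊕1⊕1⊕1 = 1
s2 (pos 2,3,6,7,10,11,14,15,18,19,22,23,26,27,30,31): 0⊕1⊕1⊕1⊕0⊕1⊕1⊕0⊕1⊕1⊕0⊕1⊕0⊕1⊕0⊕1 = 0
s4 (pos 4,5,6,7,12,13,14,15,20,21,22,23,28,29,30,31): 0⊕1⊕1⊕1⊕1⊕1⊕1⊕0⊕0⊕0⊕0⊕1⊕1⊕1⊕0⊕1 = 0
s8 (pos 8,9,10,11,12,13,14,15,24,25,26,27,28,29,30,31): 0⊕0⊕0⊕1⊕1⊕1⊕1⊕0⊕1⊕0⊕0⊕1⊕1⊕1⊕0⊕1 = 1
s16 (pos 16,17,18,19,20,21,22,23,24,25,26,27,28,29,30,31): 1⊕0⊕1⊕1⊕0⊕0⊕0⊕1⊕1⊕0⊕0⊕1⊕1⊕1⊕0⊕1 = 1
Syndrome s16…s1 = 11001 → error at position 25.
Flip position 25: 1010111000111101011000110011101 → 1010111000111101011000111011101

1010111000111101011000111011101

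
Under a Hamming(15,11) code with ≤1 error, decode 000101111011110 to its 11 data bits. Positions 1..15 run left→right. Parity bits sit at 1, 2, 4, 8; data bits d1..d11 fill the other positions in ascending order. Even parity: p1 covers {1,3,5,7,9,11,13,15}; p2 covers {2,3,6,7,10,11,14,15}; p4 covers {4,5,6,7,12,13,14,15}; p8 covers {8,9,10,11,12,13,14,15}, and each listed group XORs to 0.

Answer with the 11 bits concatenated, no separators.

00111011110

s1 (pos 1,3,5,7,9,11,13,15): 0⊕0⊕0⊕1⊕1⊕1⊕1⊕0 = 0
s2 (pos 2,3,6,7,10,11,14,15): 0⊕0⊕1⊕1⊕0⊕1⊕1⊕0 = 0
s4 (pos 4,5,6,7,12,13,14,15): 1⊕0⊕1⊕1⊕1⊕1⊕1⊕0 = 0
s8 (pos 8,9,10,11,12,13,14,15): 1⊕1⊕0⊕1⊕1⊕1⊕1⊕0 = 0
Syndrome s8…s1 = 0000 → no error.
Read data bits from positions 3,5,6,7,9,10,11,12,13,14,15: 00111011110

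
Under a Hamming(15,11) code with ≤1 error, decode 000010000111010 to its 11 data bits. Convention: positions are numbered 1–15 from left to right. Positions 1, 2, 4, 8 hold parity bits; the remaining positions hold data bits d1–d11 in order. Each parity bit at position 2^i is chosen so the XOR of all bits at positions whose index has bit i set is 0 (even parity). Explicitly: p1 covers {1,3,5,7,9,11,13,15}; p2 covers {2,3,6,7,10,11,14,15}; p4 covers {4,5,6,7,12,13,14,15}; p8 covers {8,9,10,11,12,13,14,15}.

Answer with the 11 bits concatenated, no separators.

01100111010

s1 (pos 1,3,5,7,9,11,13,15): 0⊕0⊕1⊕0⊕0⊕1⊕0⊕0 = 0
s2 (pos 2,3,6,7,10,11,14,15): 0⊕0⊕0⊕0⊕1⊕1⊕1⊕0 = 1
s4 (pos 4,5,6,7,12,13,14,15): 0⊕1⊕0⊕0⊕1⊕0⊕1⊕0 = 1
s8 (pos 8,9,10,11,12,13,14,15): 0⊕0⊕1⊕1⊕1⊕0⊕1⊕0 = 0
Syndrome s8…s1 = 0110 → error at position 6.
Flip position 6: 000010000111010 → 000011000111010
Read data bits from positions 3,5,6,7,9,10,11,12,13,14,15: 01100111010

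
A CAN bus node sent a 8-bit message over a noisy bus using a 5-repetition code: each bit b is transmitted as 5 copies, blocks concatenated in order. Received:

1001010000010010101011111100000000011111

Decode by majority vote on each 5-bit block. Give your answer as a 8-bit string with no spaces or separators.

Block 1 (10010): 2 ones → 0
Block 2 (10000): 1 one → 0
Block 3 (01001): 2 ones → 0
Block 4 (01010): 2 ones → 0
Block 5 (11111): 5 ones → 1
Block 6 (10000): 1 one → 0
Block 7 (00000): 0 ones → 0
Block 8 (11111): 5 ones → 1

00001001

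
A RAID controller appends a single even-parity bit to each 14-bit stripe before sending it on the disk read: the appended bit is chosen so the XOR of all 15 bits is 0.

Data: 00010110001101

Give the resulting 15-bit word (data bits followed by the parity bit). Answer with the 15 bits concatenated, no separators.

000101100011010

XOR of the 14 data bits: 0⊕0⊕0⊕1⊕0⊕1⊕1⊕0⊕0⊕0⊕1⊕1⊕0⊕1 = 0
Parity bit = 0 (so all 15 bits XOR to 0).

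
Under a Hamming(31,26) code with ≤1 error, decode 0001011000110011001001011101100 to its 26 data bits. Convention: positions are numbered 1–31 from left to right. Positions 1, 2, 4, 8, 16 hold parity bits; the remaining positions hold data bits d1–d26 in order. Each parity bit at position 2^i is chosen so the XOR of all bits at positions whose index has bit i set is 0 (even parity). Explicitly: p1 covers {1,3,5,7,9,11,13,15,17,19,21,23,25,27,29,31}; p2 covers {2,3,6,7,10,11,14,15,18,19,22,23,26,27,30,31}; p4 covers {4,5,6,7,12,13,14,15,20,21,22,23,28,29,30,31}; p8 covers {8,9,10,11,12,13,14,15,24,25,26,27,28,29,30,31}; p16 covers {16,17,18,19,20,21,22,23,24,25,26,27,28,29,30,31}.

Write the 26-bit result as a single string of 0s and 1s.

s1 (pos 1,3,5,7,9,11,13,15,17,19,21,23,25,27,29,31): 0⊕0⊕0⊕1⊕0⊕1⊕0⊕1⊕0⊕1⊕0⊕0⊕1⊕0⊕1⊕0 = 0
s2 (pos 2,3,6,7,10,11,14,15,18,19,22,23,26,27,30,31): 0⊕0⊕1⊕1⊕0⊕1⊕0⊕1⊕0⊕1⊕1⊕0⊕1⊕0⊕0⊕0 = 1
s4 (pos 4,5,6,7,12,13,14,15,20,21,22,23,28,29,30,31): 1⊕0⊕1⊕1⊕1⊕0⊕0⊕1⊕0⊕0⊕1⊕0⊕1⊕1⊕0⊕0 = 0
s8 (pos 8,9,10,11,12,13,14,15,24,25,26,27,28,29,30,31): 0⊕0⊕0⊕1⊕1⊕0⊕0⊕1⊕1⊕1⊕1⊕0⊕1⊕1⊕0⊕0 = 0
s16 (pos 16,17,18,19,20,21,22,23,24,25,26,27,28,29,30,31): 1⊕0⊕0⊕1⊕0⊕0⊕1⊕0⊕1⊕1⊕1⊕0⊕1⊕1⊕0⊕0 = 0
Syndrome s16…s1 = 00010 → error at position 2.
Flip position 2: 0001011000110011001001011101100 → 0101011000110011001001011101100
Read data bits from positions 3,5,6,7,9,10,11,12,13,14,15,17,18,19,20,21,22,23,24,25,26,27,28,29,30,31: 00110011001001001011101100

00110011001001001011101100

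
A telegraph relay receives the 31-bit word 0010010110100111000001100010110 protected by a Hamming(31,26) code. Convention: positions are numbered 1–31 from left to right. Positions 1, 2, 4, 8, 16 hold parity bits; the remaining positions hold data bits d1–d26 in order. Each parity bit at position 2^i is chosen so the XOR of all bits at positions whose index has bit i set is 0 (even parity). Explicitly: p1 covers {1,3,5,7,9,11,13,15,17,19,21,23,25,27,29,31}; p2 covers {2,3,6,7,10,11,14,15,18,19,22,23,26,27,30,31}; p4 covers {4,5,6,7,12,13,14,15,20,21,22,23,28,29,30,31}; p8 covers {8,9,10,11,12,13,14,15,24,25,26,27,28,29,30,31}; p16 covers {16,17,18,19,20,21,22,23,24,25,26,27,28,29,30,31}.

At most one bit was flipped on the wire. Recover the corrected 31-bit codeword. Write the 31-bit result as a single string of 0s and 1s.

s1 (pos 1,3,5,7,9,11,13,15,17,19,21,23,25,27,29,31): 0⊕1⊕0⊕0⊕1⊕1⊕0⊕1⊕0⊕0⊕0⊕1⊕0⊕1⊕1⊕0 = 1
s2 (pos 2,3,6,7,10,11,14,15,18,19,22,23,26,27,30,31): 0⊕1⊕1⊕0⊕0⊕1⊕1⊕1⊕0⊕0⊕1⊕1⊕0⊕1⊕1⊕0 = 1
s4 (pos 4,5,6,7,12,13,14,15,20,21,22,23,28,29,30,31): 0⊕0⊕1⊕0⊕0⊕0⊕1⊕1⊕0⊕0⊕1⊕1⊕0⊕1⊕1⊕0 = 1
s8 (pos 8,9,10,11,12,13,14,15,24,25,26,27,28,29,30,31): 1⊕1⊕0⊕1⊕0⊕0⊕1⊕1⊕0⊕0⊕0⊕1⊕0⊕1⊕1⊕0 = 0
s16 (pos 16,17,18,19,20,21,22,23,24,25,26,27,28,29,30,31): 1⊕0⊕0⊕0⊕0⊕0⊕1⊕1⊕0⊕0⊕0⊕1⊕0⊕1⊕1⊕0 = 0
Syndrome s16…s1 = 00111 → error at position 7.
Flip position 7: 0010010110100111000001100010110 → 0010011110100111000001100010110

0010011110100111000001100010110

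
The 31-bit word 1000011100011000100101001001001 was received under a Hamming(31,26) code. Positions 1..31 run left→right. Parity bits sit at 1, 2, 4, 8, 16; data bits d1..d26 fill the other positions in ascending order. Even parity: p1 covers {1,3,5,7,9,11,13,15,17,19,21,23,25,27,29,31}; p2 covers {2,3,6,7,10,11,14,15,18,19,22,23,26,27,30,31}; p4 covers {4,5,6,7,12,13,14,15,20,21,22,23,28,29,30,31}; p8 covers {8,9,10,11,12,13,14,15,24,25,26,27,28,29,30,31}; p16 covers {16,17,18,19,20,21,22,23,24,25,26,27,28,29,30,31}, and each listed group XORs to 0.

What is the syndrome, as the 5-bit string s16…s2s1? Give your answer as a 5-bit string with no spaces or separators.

s1 (pos 1,3,5,7,9,11,13,15,17,19,21,23,25,27,29,31): 1⊕0⊕0⊕1⊕0⊕0⊕1⊕0⊕1⊕0⊕0⊕0⊕1⊕0⊕0⊕1 = 0
s2 (pos 2,3,6,7,10,11,14,15,18,19,22,23,26,27,30,31): 0⊕0⊕1⊕1⊕0⊕0⊕0⊕0⊕0⊕0⊕1⊕0⊕0⊕0⊕0⊕1 = 0
s4 (pos 4,5,6,7,12,13,14,15,20,21,22,23,28,29,30,31): 0⊕0⊕1⊕1⊕1⊕1⊕0⊕0⊕1⊕0⊕1⊕0⊕1⊕0⊕0⊕1 = 0
s8 (pos 8,9,10,11,12,13,14,15,24,25,26,27,28,29,30,31): 1⊕0⊕0⊕0⊕1⊕1⊕0⊕0⊕0⊕1⊕0⊕0⊕1⊕0⊕0⊕1 = 0
s16 (pos 16,17,18,19,20,21,22,23,24,25,26,27,28,29,30,31): 0⊕1⊕0⊕0⊕1⊕0⊕1⊕0⊕0⊕1⊕0⊕0⊕1⊕0⊕0⊕1 = 0
Syndrome s16…s1 = 00000 → no error.

00000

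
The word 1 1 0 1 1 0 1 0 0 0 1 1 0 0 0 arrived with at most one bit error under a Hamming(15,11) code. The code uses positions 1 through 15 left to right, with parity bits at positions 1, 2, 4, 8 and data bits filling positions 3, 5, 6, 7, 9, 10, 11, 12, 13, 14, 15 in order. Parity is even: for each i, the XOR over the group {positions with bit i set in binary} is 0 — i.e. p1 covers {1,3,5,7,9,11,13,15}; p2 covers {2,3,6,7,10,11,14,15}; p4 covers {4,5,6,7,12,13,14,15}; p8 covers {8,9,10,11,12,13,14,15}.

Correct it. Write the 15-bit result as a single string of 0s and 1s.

s1 (pos 1,3,5,7,9,11,13,15): 1⊕0⊕1⊕1⊕0⊕1⊕0⊕0 = 0
s2 (pos 2,3,6,7,10,11,14,15): 1⊕0⊕0⊕1⊕0⊕1⊕0⊕0 = 1
s4 (pos 4,5,6,7,12,13,14,15): 1⊕1⊕0⊕1⊕1⊕0⊕0⊕0 = 0
s8 (pos 8,9,10,11,12,13,14,15): 0⊕0⊕0⊕1⊕1⊕0⊕0⊕0 = 0
Syndrome s8…s1 = 0010 → error at position 2.
Flip position 2: 110110100011000 → 100110100011000

100110100011000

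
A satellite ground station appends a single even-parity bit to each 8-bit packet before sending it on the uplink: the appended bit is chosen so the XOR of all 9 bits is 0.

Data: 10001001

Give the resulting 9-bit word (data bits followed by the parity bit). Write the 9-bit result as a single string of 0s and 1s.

100010011

XOR of the 8 data bits: 1⊕0⊕0⊕0⊕1⊕0⊕0⊕1 = 1
Parity bit = 1 (so all 9 bits XOR to 0).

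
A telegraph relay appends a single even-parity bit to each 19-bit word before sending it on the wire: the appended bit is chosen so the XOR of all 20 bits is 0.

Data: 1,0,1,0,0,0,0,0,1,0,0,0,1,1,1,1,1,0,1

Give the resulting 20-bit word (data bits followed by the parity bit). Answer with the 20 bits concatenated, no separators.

10100000100011111011

XOR of the 19 data bits: 1⊕0⊕1⊕0⊕0⊕0⊕0⊕0⊕1⊕0⊕0⊕0⊕1⊕1⊕1⊕1⊕1⊕0⊕1 = 1
Parity bit = 1 (so all 20 bits XOR to 0).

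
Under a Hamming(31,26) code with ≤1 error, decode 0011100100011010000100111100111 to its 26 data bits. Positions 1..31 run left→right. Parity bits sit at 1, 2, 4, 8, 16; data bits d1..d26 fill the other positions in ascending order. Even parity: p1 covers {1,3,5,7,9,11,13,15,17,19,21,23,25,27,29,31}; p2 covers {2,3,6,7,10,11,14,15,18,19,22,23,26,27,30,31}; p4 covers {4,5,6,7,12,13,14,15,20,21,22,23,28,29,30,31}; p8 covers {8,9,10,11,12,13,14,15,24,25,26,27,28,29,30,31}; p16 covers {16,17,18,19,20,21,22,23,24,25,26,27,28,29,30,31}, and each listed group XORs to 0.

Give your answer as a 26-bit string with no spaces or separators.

s1 (pos 1,3,5,7,9,11,13,15,17,19,21,23,25,27,29,31): 0⊕1⊕1⊕0⊕0⊕0⊕1⊕1⊕0⊕0⊕0⊕1⊕1⊕0⊕1⊕1 = 0
s2 (pos 2,3,6,7,10,11,14,15,18,19,22,23,26,27,30,31): 0⊕1⊕0⊕0⊕0⊕0⊕0⊕1⊕0⊕0⊕0⊕1⊕1⊕0⊕1⊕1 = 0
s4 (pos 4,5,6,7,12,13,14,15,20,21,22,23,28,29,30,31): 1⊕1⊕0⊕0⊕1⊕1⊕0⊕1⊕1⊕0⊕0⊕1⊕0⊕1⊕1⊕1 = 0
s8 (pos 8,9,10,11,12,13,14,15,24,25,26,27,28,29,30,31): 1⊕0⊕0⊕0⊕1⊕1⊕0⊕1⊕1⊕1⊕1⊕0⊕0⊕1⊕1⊕1 = 0
s16 (pos 16,17,18,19,20,21,22,23,24,25,26,27,28,29,30,31): 0⊕0⊕0⊕0⊕1⊕0⊕0⊕1⊕1⊕1⊕1⊕0⊕0⊕1⊕1⊕1 = 0
Syndrome s16…s1 = 00000 → no error.
Read data bits from positions 3,5,6,7,9,10,11,12,13,14,15,17,18,19,20,21,22,23,24,25,26,27,28,29,30,31: 11000001101000100111100111

11000001101000100111100111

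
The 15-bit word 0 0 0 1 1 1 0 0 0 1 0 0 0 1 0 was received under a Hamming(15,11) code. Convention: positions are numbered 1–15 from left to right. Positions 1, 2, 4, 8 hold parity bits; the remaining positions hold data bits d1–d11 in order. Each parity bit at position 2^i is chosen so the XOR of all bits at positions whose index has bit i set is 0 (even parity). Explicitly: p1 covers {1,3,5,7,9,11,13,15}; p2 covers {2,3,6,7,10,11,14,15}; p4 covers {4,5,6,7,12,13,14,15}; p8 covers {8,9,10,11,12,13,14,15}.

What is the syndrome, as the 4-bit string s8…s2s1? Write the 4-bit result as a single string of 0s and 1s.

0011

s1 (pos 1,3,5,7,9,11,13,15): 0⊕0⊕1⊕0⊕0⊕0⊕0⊕0 = 1
s2 (pos 2,3,6,7,10,11,14,15): 0⊕0⊕1⊕0⊕1⊕0⊕1⊕0 = 1
s4 (pos 4,5,6,7,12,13,14,15): 1⊕1⊕1⊕0⊕0⊕0⊕1⊕0 = 0
s8 (pos 8,9,10,11,12,13,14,15): 0⊕0⊕1⊕0⊕0⊕0⊕1⊕0 = 0
Syndrome s8…s1 = 0011 → error at position 3.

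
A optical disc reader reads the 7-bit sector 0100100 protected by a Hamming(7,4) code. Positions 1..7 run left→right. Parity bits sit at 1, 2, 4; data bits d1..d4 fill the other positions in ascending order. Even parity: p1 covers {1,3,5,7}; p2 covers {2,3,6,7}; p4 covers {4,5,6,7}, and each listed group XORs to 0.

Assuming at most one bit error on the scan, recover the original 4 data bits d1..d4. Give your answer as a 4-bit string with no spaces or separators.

0101

s1 (pos 1,3,5,7): 0⊕0⊕1⊕0 = 1
s2 (pos 2,3,6,7): 1⊕0⊕0⊕0 = 1
s4 (pos 4,5,6,7): 0⊕1⊕0⊕0 = 1
Syndrome s4…s1 = 111 → error at position 7.
Flip position 7: 0100100 → 0100101
Read data bits from positions 3,5,6,7: 0101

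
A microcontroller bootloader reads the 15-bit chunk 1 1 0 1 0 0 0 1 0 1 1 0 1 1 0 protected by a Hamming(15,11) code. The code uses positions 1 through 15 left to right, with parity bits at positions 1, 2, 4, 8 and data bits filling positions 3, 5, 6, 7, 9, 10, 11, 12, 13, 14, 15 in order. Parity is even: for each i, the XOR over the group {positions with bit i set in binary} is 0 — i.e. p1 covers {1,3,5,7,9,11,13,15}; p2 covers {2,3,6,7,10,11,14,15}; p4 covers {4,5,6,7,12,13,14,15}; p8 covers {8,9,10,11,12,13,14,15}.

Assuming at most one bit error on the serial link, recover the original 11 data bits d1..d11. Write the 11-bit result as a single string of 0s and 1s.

00000110010

s1 (pos 1,3,5,7,9,11,13,15): 1⊕0⊕0⊕0⊕0⊕1⊕1⊕0 = 1
s2 (pos 2,3,6,7,10,11,14,15): 1⊕0⊕0⊕0⊕1⊕1⊕1⊕0 = 0
s4 (pos 4,5,6,7,12,13,14,15): 1⊕0⊕0⊕0⊕0⊕1⊕1⊕0 = 1
s8 (pos 8,9,10,11,12,13,14,15): 1⊕0⊕1⊕1⊕0⊕1⊕1⊕0 = 1
Syndrome s8…s1 = 1101 → error at position 13.
Flip position 13: 110100010110110 → 110100010110010
Read data bits from positions 3,5,6,7,9,10,11,12,13,14,15: 00000110010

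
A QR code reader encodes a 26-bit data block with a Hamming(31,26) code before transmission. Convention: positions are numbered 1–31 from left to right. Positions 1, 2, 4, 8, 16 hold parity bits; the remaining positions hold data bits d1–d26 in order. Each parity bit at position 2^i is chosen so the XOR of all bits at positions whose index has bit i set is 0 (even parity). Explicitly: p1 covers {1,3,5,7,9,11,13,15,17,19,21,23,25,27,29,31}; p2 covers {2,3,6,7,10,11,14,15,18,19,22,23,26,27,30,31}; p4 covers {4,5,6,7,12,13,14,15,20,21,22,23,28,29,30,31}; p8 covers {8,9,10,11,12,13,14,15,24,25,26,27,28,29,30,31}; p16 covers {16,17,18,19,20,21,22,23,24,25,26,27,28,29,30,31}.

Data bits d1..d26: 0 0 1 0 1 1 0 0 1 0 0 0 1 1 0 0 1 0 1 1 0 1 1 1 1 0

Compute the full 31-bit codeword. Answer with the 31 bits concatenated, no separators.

Place data at non-parity positions: p1 p2 0 p4 0 1 0 p8 1 1 0 0 1 0 0 p16 0 1 1 0 0 1 0 1 1 0 1 1 1 1 0
p1 (pos 1,3,5,7,9,11,13,15,17,19,21,23,25,27,29,31): XOR of data positions = 0⊕0⊕0⊕1⊕0⊕1⊕0⊕0⊕1⊕0⊕0⊕1⊕1⊕1⊕0 = 0
p2 (pos 2,3,6,7,10,11,14,15,18,19,22,23,26,27,30,31): XOR of data positions = 0⊕1⊕0⊕1⊕0⊕0⊕0⊕1⊕1⊕1⊕0⊕0⊕1⊕1⊕0 = 1
p4 (pos 4,5,6,7,12,13,14,15,20,21,22,23,28,29,30,31): XOR of data positions = 0⊕1⊕0⊕0⊕1⊕0⊕0⊕0⊕0⊕1⊕0⊕1⊕1⊕1⊕0 = 0
p8 (pos 8,9,10,11,12,13,14,15,24,25,26,27,28,29,30,31): XOR of data positions = 1⊕1⊕0⊕0⊕1⊕0⊕0⊕1⊕1⊕0⊕1⊕1⊕1⊕1⊕0 = 1
p16 (pos 16,17,18,19,20,21,22,23,24,25,26,27,28,29,30,31): XOR of data positions = 0⊕1⊕1⊕0⊕0⊕1⊕0⊕1⊕1⊕0⊕1⊕1⊕1⊕1⊕0 = 1
Codeword: 0100010111001001011001011011110

0100010111001001011001011011110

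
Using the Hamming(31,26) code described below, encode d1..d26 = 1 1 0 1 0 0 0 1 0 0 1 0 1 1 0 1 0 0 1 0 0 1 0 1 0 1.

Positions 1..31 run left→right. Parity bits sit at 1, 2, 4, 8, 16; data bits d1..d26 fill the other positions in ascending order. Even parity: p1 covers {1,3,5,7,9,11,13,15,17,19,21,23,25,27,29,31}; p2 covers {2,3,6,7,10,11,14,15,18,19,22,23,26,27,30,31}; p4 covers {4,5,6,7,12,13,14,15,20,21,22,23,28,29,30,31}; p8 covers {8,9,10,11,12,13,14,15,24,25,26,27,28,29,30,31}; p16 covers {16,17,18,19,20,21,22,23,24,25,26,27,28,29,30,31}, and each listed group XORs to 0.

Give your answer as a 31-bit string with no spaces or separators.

1111101000010011011010010010101

Place data at non-parity positions: p1 p2 1 p4 1 0 1 p8 0 0 0 1 0 0 1 p16 0 1 1 0 1 0 0 1 0 0 1 0 1 0 1
p1 (pos 1,3,5,7,9,11,13,15,17,19,21,23,25,27,29,31): XOR of data positions = 1⊕1⊕1⊕0⊕0⊕0⊕1⊕0⊕1⊕1⊕0⊕0⊕1⊕1⊕1 = 1
p2 (pos 2,3,6,7,10,11,14,15,18,19,22,23,26,27,30,31): XOR of data positions = 1⊕0⊕1⊕0⊕0⊕0⊕1⊕1⊕1⊕0⊕0⊕0⊕1⊕0⊕1 = 1
p4 (pos 4,5,6,7,12,13,14,15,20,21,22,23,28,29,30,31): XOR of data positions = 1⊕0⊕1⊕1⊕0⊕0⊕1⊕0⊕1⊕0⊕0⊕0⊕1⊕0⊕1 = 1
p8 (pos 8,9,10,11,12,13,14,15,24,25,26,27,28,29,30,31): XOR of data positions = 0⊕0⊕0⊕1⊕0⊕0⊕1⊕1⊕0⊕0⊕1⊕0⊕1⊕0⊕1 = 0
p16 (pos 16,17,18,19,20,21,22,23,24,25,26,27,28,29,30,31): XOR of data positions = 0⊕1⊕1⊕0⊕1⊕0⊕0⊕1⊕0⊕0⊕1⊕0⊕1⊕0⊕1 = 1
Codeword: 1111101000010011011010010010101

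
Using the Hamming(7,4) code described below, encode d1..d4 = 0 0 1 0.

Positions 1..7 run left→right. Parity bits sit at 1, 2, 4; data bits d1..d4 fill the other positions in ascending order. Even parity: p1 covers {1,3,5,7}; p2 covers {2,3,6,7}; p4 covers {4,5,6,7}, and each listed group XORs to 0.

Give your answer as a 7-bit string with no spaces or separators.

0101010

Place data at non-parity positions: p1 p2 0 p4 0 1 0
p1 (pos 1,3,5,7): XOR of data positions = 0⊕0⊕0 = 0
p2 (pos 2,3,6,7): XOR of data positions = 0⊕1⊕0 = 1
p4 (pos 4,5,6,7): XOR of data positions = 0⊕1⊕0 = 1
Codeword: 0101010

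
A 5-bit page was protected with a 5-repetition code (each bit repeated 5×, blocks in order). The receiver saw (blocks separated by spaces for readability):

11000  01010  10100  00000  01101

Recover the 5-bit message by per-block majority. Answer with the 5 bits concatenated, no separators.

00001

Block 1 (11000): 2 ones → 0
Block 2 (01010): 2 ones → 0
Block 3 (10100): 2 ones → 0
Block 4 (00000): 0 ones → 0
Block 5 (01101): 3 ones → 1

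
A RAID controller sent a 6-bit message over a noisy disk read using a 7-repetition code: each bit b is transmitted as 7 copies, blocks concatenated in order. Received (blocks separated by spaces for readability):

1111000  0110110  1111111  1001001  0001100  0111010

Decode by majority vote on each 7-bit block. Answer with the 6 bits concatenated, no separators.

111001

Block 1 (1111000): 4 ones → 1
Block 2 (0110110): 4 ones → 1
Block 3 (1111111): 7 ones → 1
Block 4 (1001001): 3 ones → 0
Block 5 (0001100): 2 ones → 0
Block 6 (0111010): 4 ones → 1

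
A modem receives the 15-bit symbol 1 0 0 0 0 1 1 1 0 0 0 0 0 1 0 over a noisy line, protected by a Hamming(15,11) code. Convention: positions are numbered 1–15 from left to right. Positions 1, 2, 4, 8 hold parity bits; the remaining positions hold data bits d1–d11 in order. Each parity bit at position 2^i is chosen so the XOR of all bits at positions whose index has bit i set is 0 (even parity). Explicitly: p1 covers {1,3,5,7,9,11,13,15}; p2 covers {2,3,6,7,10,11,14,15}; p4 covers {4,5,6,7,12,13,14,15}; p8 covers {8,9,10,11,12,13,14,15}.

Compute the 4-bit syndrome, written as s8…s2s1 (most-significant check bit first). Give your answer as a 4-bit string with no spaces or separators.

s1 (pos 1,3,5,7,9,11,13,15): 1⊕0⊕0⊕1⊕0⊕0⊕0⊕0 = 0
s2 (pos 2,3,6,7,10,11,14,15): 0⊕0⊕1⊕1⊕0⊕0⊕1⊕0 = 1
s4 (pos 4,5,6,7,12,13,14,15): 0⊕0⊕1⊕1⊕0⊕0⊕1⊕0 = 1
s8 (pos 8,9,10,11,12,13,14,15): 1⊕0⊕0⊕0⊕0⊕0⊕1⊕0 = 0
Syndrome s8…s1 = 0110 → error at position 6.

0110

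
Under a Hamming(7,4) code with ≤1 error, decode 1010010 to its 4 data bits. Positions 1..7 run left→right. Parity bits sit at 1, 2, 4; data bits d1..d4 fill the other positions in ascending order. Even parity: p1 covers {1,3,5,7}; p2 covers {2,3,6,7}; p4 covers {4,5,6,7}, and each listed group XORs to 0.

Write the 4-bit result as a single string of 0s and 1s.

s1 (pos 1,3,5,7): 1⊕1⊕0⊕0 = 0
s2 (pos 2,3,6,7): 0⊕1⊕1⊕0 = 0
s4 (pos 4,5,6,7): 0⊕0⊕1⊕0 = 1
Syndrome s4…s1 = 100 → error at position 4.
Flip position 4: 1010010 → 1011010
Read data bits from positions 3,5,6,7: 1010

1010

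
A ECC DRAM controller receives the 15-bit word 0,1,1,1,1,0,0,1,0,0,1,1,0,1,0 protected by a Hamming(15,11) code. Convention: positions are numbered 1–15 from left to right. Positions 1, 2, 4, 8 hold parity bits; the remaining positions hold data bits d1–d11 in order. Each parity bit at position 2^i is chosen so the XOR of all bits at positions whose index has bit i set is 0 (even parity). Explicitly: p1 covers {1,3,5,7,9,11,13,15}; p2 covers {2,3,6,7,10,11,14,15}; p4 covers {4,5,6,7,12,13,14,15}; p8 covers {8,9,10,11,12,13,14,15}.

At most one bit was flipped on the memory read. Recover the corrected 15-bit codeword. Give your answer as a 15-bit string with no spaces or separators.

s1 (pos 1,3,5,7,9,11,13,15): 0⊕1⊕1⊕0⊕0⊕1⊕0⊕0 = 1
s2 (pos 2,3,6,7,10,11,14,15): 1⊕1⊕0⊕0⊕0⊕1⊕1⊕0 = 0
s4 (pos 4,5,6,7,12,13,14,15): 1⊕1⊕0⊕0⊕1⊕0⊕1⊕0 = 0
s8 (pos 8,9,10,11,12,13,14,15): 1⊕0⊕0⊕1⊕1⊕0⊕1⊕0 = 0
Syndrome s8…s1 = 0001 → error at position 1.
Flip position 1: 011110010011010 → 111110010011010

111110010011010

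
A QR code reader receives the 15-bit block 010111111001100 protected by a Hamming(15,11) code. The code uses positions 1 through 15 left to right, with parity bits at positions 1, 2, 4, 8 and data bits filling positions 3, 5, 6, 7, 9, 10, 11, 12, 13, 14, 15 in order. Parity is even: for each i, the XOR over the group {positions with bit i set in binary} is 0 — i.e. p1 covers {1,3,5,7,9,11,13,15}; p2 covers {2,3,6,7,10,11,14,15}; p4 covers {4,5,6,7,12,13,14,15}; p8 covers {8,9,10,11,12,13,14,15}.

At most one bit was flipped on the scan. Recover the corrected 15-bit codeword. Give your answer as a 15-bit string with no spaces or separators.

000111111001100

s1 (pos 1,3,5,7,9,11,13,15): 0⊕0⊕1⊕1⊕1⊕0⊕1⊕0 = 0
s2 (pos 2,3,6,7,10,11,14,15): 1⊕0⊕1⊕1⊕0⊕0⊕0⊕0 = 1
s4 (pos 4,5,6,7,12,13,14,15): 1⊕1⊕1⊕1⊕1⊕1⊕0⊕0 = 0
s8 (pos 8,9,10,11,12,13,14,15): 1⊕1⊕0⊕0⊕1⊕1⊕0⊕0 = 0
Syndrome s8…s1 = 0010 → error at position 2.
Flip position 2: 010111111001100 → 000111111001100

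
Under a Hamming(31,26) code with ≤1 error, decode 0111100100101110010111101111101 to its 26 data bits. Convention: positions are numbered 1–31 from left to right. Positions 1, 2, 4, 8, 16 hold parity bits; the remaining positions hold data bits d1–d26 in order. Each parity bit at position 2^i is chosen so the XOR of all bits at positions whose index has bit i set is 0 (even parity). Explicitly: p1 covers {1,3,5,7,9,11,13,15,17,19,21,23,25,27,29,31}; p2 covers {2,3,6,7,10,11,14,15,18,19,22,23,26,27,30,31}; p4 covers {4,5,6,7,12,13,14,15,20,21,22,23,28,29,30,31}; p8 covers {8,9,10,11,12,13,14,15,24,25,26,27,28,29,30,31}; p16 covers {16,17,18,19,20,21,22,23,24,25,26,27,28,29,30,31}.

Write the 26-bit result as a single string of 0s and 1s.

11000010111010111101101101

s1 (pos 1,3,5,7,9,11,13,15,17,19,21,23,25,27,29,31): 0⊕1⊕1⊕0⊕0⊕1⊕1⊕1⊕0⊕0⊕1⊕1⊕1⊕1⊕1⊕1 = 1
s2 (pos 2,3,6,7,10,11,14,15,18,19,22,23,26,27,30,31): 1⊕1⊕0⊕0⊕0⊕1⊕1⊕1⊕1⊕0⊕1⊕1⊕1⊕1⊕0⊕1 = 1
s4 (pos 4,5,6,7,12,13,14,15,20,21,22,23,28,29,30,31): 1⊕1⊕0⊕0⊕0⊕1⊕1⊕1⊕1⊕1⊕1⊕1⊕1⊕1⊕0⊕1 = 0
s8 (pos 8,9,10,11,12,13,14,15,24,25,26,27,28,29,30,31): 1⊕0⊕0⊕1⊕0⊕1⊕1⊕1⊕0⊕1⊕1⊕1⊕1⊕1⊕0⊕1 = 1
s16 (pos 16,17,18,19,20,21,22,23,24,25,26,27,28,29,30,31): 0⊕0⊕1⊕0⊕1⊕1⊕1⊕1⊕0⊕1⊕1⊕1⊕1⊕1⊕0⊕1 = 1
Syndrome s16…s1 = 11011 → error at position 27.
Flip position 27: 0111100100101110010111101111101 → 0111100100101110010111101101101
Read data bits from positions 3,5,6,7,9,10,11,12,13,14,15,17,18,19,20,21,22,23,24,25,26,27,28,29,30,31: 11000010111010111101101101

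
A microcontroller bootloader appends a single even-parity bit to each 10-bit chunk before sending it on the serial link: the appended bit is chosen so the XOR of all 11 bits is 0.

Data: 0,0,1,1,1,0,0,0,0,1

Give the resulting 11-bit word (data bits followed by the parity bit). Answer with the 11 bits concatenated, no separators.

00111000010

XOR of the 10 data bits: 0⊕0⊕1⊕1⊕1⊕0⊕0⊕0⊕0⊕1 = 0
Parity bit = 0 (so all 11 bits XOR to 0).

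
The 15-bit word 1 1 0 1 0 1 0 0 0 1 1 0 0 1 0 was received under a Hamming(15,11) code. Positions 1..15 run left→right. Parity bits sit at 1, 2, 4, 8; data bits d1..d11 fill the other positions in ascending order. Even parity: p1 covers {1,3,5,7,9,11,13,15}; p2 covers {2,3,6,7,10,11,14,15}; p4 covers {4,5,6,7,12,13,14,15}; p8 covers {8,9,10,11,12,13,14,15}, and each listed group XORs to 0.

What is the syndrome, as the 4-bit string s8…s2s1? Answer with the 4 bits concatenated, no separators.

s1 (pos 1,3,5,7,9,11,13,15): 1⊕0⊕0⊕0⊕0⊕1⊕0⊕0 = 0
s2 (pos 2,3,6,7,10,11,14,15): 1⊕0⊕1⊕0⊕1⊕1⊕1⊕0 = 1
s4 (pos 4,5,6,7,12,13,14,15): 1⊕0⊕1⊕0⊕0⊕0⊕1⊕0 = 1
s8 (pos 8,9,10,11,12,13,14,15): 0⊕0⊕1⊕1⊕0⊕0⊕1⊕0 = 1
Syndrome s8…s1 = 1110 → error at position 14.

1110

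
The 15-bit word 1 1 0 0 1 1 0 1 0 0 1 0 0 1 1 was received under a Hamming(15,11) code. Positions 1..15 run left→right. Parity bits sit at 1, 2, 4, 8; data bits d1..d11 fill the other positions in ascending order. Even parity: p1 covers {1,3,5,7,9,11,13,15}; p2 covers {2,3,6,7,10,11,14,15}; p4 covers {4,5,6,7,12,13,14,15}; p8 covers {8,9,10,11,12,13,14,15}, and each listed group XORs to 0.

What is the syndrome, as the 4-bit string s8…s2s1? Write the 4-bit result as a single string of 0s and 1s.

0010

s1 (pos 1,3,5,7,9,11,13,15): 1⊕0⊕1⊕0⊕0⊕1⊕0⊕1 = 0
s2 (pos 2,3,6,7,10,11,14,15): 1⊕0⊕1⊕0⊕0⊕1⊕1⊕1 = 1
s4 (pos 4,5,6,7,12,13,14,15): 0⊕1⊕1⊕0⊕0⊕0⊕1⊕1 = 0
s8 (pos 8,9,10,11,12,13,14,15): 1⊕0⊕0⊕1⊕0⊕0⊕1⊕1 = 0
Syndrome s8…s1 = 0010 → error at position 2.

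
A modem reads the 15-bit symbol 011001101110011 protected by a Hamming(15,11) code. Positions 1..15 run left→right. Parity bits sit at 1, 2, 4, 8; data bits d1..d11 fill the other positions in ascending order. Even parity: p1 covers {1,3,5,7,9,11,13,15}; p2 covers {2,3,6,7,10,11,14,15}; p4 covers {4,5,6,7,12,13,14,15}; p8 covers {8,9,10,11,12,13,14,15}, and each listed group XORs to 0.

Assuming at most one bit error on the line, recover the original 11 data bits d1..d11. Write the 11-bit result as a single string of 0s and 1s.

s1 (pos 1,3,5,7,9,11,13,15): 0⊕1⊕0⊕1⊕1⊕1⊕0⊕1 = 1
s2 (pos 2,3,6,7,10,11,14,15): 1⊕1⊕1⊕1⊕1⊕1⊕1⊕1 = 0
s4 (pos 4,5,6,7,12,13,14,15): 0⊕0⊕1⊕1⊕0⊕0⊕1⊕1 = 0
s8 (pos 8,9,10,11,12,13,14,15): 0⊕1⊕1⊕1⊕0⊕0⊕1⊕1 = 1
Syndrome s8…s1 = 1001 → error at position 9.
Flip position 9: 011001101110011 → 011001100110011
Read data bits from positions 3,5,6,7,9,10,11,12,13,14,15: 10110110011

10110110011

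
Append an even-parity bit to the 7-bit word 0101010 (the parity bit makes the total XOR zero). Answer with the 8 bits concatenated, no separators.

01010101

XOR of the 7 data bits: 0⊕1⊕0⊕1⊕0⊕1⊕0 = 1
Parity bit = 1 (so all 8 bits XOR to 0).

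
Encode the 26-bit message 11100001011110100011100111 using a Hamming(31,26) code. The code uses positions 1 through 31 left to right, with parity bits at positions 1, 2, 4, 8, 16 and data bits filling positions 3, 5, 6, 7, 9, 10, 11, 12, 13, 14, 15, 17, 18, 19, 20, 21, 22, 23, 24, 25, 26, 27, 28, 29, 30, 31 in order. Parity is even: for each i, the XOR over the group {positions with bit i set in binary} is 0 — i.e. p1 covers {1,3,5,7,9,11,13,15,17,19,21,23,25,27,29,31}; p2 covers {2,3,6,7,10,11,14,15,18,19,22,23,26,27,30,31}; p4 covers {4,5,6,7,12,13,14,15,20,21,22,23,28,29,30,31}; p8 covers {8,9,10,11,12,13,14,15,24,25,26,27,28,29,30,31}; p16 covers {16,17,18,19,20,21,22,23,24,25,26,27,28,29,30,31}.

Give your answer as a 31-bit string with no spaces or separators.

1011110100010111110100011100111

Place data at non-parity positions: p1 p2 1 p4 1 1 0 p8 0 0 0 1 0 1 1 p16 1 1 0 1 0 0 0 1 1 1 0 0 1 1 1
p1 (pos 1,3,5,7,9,11,13,15,17,19,21,23,25,27,29,31): XOR of data positions = 1⊕1⊕0⊕0⊕0⊕0⊕1⊕1⊕0⊕0⊕0⊕1⊕0⊕1⊕1 = 1
p2 (pos 2,3,6,7,10,11,14,15,18,19,22,23,26,27,30,31): XOR of data positions = 1⊕1⊕0⊕0⊕0⊕1⊕1⊕1⊕0⊕0⊕0⊕1⊕0⊕1⊕1 = 0
p4 (pos 4,5,6,7,12,13,14,15,20,21,22,23,28,29,30,31): XOR of data positions = 1⊕1⊕0⊕1⊕0⊕1⊕1⊕1⊕0⊕0⊕0⊕0⊕1⊕1⊕1 = 1
p8 (pos 8,9,10,11,12,13,14,15,24,25,26,27,28,29,30,31): XOR of data positions = 0⊕0⊕0⊕1⊕0⊕1⊕1⊕1⊕1⊕1⊕0⊕0⊕1⊕1⊕1 = 1
p16 (pos 16,17,18,19,20,21,22,23,24,25,26,27,28,29,30,31): XOR of data positions = 1⊕1⊕0⊕1⊕0⊕0⊕0⊕1⊕1⊕1⊕0⊕0⊕1⊕1⊕1 = 1
Codeword: 1011110100010111110100011100111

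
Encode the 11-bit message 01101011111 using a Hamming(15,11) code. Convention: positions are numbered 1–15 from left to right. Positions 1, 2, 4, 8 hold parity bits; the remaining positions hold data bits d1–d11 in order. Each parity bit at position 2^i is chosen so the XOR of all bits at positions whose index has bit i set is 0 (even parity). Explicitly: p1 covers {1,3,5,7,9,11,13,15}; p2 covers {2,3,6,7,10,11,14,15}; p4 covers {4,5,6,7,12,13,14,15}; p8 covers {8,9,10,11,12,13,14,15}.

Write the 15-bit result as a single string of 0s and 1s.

Place data at non-parity positions: p1 p2 0 p4 1 1 0 p8 1 0 1 1 1 1 1
p1 (pos 1,3,5,7,9,11,13,15): XOR of data positions = 0⊕1⊕0⊕1⊕1⊕1⊕1 = 1
p2 (pos 2,3,6,7,10,11,14,15): XOR of data positions = 0⊕1⊕0⊕0⊕1⊕1⊕1 = 0
p4 (pos 4,5,6,7,12,13,14,15): XOR of data positions = 1⊕1⊕0⊕1⊕1⊕1⊕1 = 0
p8 (pos 8,9,10,11,12,13,14,15): XOR of data positions = 1⊕0⊕1⊕1⊕1⊕1⊕1 = 0
Codeword: 100011001011111

100011001011111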